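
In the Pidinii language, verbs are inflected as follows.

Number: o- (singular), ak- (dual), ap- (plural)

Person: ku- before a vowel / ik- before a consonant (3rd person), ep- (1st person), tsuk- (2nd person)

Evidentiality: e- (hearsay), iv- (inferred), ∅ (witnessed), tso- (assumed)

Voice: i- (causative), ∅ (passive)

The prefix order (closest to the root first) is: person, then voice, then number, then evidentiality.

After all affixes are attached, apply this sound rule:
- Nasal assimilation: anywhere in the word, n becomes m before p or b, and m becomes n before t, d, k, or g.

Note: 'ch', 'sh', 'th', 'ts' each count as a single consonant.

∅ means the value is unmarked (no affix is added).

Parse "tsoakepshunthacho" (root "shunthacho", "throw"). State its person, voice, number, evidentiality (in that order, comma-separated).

1st person, passive, dual, assumed

Segment: tso-ak-ep-shunthacho.
person: ep- → 1st person.
voice: ∅ → passive.
number: ak- → dual.
evidentiality: tso- → assumed.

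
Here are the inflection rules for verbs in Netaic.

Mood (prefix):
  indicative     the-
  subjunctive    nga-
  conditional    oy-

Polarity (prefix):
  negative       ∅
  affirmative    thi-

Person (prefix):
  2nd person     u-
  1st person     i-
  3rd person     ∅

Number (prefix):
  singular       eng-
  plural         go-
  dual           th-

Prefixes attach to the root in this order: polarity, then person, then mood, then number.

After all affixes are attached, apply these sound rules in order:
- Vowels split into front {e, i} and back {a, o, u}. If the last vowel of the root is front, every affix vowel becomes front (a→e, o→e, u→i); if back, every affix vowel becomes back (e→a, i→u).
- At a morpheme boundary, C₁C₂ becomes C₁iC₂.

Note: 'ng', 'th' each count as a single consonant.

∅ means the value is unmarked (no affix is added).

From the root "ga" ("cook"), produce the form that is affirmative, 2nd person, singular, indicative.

angithauthuga

Attach polarity affirmative thi- → thiga.
Attach person 2nd person u- → uthiga.
Attach mood indicative the- → theuthiga.
Attach number singular eng- → engtheuthiga.
Apply vowel harmony: engtheuthiga → angthauthuga.
Apply epenthesis: angthauthuga → angithauthuga.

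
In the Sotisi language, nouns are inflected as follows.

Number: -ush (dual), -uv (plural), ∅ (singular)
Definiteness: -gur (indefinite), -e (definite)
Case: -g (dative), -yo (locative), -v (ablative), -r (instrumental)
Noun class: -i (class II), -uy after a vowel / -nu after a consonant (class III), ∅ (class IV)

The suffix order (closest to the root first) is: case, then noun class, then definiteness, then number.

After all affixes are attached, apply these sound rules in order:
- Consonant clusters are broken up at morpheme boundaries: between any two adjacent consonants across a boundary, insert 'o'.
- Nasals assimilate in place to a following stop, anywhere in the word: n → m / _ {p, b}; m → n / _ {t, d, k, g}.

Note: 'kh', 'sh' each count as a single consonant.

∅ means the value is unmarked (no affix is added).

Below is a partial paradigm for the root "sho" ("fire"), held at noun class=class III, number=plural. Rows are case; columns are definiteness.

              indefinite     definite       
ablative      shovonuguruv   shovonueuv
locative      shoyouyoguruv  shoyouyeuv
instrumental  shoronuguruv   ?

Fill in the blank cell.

shoronueuv

Attach case instrumental -r → shor.
Attach noun class class III -nu (after consonant 'r') → shornu.
Attach definiteness definite -e → shornue.
Attach number plural -uv → shornueuv.
Apply epenthesis: shornueuv → shoronueuv.
Nasal assimilation: no change.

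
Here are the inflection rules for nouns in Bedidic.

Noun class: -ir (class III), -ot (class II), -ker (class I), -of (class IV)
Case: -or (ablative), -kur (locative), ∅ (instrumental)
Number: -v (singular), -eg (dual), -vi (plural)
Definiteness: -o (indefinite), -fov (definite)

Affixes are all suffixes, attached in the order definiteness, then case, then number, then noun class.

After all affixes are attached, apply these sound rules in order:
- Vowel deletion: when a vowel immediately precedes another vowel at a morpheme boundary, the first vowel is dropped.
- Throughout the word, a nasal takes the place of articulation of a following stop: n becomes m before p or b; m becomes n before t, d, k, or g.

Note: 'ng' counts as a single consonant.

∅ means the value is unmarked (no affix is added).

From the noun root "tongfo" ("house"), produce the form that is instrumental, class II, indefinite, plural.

Attach definiteness indefinite -o → tongfoo.
case = instrumental: zero marking, form stays tongfoo.
Attach number plural -vi → tongfoovi.
Attach noun class class II -ot → tongfooviot.
Apply vowel deletion: tongfooviot → tongfovot.
Nasal assimilation: no change.

tongfovot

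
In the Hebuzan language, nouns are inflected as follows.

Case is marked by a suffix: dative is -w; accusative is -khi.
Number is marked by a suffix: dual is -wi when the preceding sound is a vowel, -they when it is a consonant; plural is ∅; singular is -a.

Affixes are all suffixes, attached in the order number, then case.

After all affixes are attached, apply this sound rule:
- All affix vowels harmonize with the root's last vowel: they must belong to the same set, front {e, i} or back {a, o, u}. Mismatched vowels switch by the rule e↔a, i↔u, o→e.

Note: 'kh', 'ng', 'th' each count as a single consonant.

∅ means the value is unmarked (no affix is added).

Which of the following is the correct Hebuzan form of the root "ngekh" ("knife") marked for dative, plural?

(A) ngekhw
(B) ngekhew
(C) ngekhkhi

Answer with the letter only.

A

number = plural: zero marking, form stays ngekh.
Attach case dative -w → ngekhw.
Vowel harmony: no change.
So the correct form is ngekhw, option (A).
(C) ngekhkhi is wrong: it uses accusative instead of dative for case.
(B) ngekhew is wrong: it uses singular instead of plural for number.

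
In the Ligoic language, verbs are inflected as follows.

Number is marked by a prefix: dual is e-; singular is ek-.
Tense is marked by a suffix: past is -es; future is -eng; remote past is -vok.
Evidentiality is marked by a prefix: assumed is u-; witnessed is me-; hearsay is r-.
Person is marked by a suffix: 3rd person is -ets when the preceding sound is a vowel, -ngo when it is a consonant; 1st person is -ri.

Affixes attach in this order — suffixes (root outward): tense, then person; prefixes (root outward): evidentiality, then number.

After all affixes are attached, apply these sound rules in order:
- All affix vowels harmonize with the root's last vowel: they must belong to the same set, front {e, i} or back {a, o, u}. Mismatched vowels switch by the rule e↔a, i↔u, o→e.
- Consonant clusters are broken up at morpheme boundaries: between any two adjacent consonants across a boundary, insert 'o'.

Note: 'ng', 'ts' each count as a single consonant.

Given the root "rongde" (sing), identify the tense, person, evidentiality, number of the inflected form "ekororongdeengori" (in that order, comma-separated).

Segment: ek-r-rongde-eng-ri.
tense: -eng → future.
person: -ri → 1st person.
evidentiality: r- → hearsay.
number: ek- → singular.

future, 1st person, hearsay, singular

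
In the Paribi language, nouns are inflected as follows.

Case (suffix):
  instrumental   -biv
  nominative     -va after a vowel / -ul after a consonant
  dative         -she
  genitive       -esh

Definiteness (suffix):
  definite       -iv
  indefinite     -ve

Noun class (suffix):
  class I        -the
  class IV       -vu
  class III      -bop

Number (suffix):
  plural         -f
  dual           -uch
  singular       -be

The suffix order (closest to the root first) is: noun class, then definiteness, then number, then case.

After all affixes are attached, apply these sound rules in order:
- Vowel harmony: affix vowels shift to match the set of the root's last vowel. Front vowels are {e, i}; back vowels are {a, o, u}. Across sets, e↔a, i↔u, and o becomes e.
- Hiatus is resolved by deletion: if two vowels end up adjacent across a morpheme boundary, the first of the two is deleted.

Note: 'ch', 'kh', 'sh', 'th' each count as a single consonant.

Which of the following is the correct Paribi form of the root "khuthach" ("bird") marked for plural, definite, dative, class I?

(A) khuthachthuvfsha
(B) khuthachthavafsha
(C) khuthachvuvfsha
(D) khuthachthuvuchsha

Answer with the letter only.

A

Attach noun class class I -the → khuthachthe.
Attach definiteness definite -iv → khuthachtheiv.
Attach number plural -f → khuthachtheivf.
Attach case dative -she → khuthachtheivfshe.
Apply vowel harmony: khuthachtheivfshe → khuthachthauvfsha.
Apply vowel deletion: khuthachthauvfsha → khuthachthuvfsha.
So the correct form is khuthachthuvfsha, option (A).
(B) khuthachthavafsha is wrong: it uses indefinite instead of definite for definiteness.
(D) khuthachthuvuchsha is wrong: it uses dual instead of plural for number.
(C) khuthachvuvfsha is wrong: it uses class IV instead of class I for noun class.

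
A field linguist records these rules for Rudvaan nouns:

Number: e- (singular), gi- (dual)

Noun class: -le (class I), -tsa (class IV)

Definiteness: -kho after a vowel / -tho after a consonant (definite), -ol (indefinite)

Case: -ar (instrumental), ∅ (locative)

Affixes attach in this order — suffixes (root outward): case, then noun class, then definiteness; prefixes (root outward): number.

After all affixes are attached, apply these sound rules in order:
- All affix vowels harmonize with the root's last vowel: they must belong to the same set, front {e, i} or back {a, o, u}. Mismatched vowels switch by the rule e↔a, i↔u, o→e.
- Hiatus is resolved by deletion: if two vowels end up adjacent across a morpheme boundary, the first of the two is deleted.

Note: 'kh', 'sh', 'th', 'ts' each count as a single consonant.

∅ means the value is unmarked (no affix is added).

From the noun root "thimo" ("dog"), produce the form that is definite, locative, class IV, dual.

guthimotsakho

case = locative: zero marking, form stays thimo.
Attach noun class class IV -tsa → thimotsa.
Attach definiteness definite -kho (after vowel 'a') → thimotsakho.
Attach number dual gi- → githimotsakho.
Apply vowel harmony: githimotsakho → guthimotsakho.
Vowel deletion: no change.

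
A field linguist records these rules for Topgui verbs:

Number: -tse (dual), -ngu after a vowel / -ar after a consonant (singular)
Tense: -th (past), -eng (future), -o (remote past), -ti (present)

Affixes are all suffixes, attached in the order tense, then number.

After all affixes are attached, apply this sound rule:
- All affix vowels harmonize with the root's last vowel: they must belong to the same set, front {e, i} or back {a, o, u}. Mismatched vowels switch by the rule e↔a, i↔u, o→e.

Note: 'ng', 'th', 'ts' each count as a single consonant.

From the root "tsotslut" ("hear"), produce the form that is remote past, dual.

Attach tense remote past -o → tsotsluto.
Attach number dual -tse → tsotslutotse.
Apply vowel harmony: tsotslutotse → tsotslutotsa.

tsotslutotsa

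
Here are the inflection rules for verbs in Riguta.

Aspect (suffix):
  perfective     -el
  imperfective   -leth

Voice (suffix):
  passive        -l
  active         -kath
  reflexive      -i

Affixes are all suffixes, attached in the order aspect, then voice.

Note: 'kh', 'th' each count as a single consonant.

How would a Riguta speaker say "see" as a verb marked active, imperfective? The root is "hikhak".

hikhaklethkath

Attach aspect imperfective -leth → hikhakleth.
Attach voice active -kath → hikhaklethkath.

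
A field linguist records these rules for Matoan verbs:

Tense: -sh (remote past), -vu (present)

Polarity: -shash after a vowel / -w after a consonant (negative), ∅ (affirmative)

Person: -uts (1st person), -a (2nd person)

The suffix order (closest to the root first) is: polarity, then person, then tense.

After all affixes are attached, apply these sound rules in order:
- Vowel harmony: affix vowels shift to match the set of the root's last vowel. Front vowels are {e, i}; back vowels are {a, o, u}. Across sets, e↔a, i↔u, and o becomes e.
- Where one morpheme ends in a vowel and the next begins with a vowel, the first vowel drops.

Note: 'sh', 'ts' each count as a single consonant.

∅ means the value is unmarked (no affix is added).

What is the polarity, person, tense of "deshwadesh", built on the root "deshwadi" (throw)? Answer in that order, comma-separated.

affirmative, 2nd person, remote past

Segment: deshwadi-a-sh.
polarity: ∅ → affirmative.
person: -a → 2nd person.
tense: -sh → remote past.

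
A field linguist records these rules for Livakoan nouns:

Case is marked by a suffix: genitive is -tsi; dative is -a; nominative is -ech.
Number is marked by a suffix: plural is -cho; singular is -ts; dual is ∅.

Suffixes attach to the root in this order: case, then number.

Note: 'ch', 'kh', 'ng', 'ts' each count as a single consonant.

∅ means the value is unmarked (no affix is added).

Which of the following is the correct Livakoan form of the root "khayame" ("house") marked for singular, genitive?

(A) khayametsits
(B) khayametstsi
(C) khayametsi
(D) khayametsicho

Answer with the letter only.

Attach case genitive -tsi → khayametsi.
Attach number singular -ts → khayametsits.
So the correct form is khayametsits, option (A).
(D) khayametsicho is wrong: it uses plural instead of singular for number.
(B) khayametstsi is wrong: it has the affixes in the wrong order.
(C) khayametsi is wrong: it uses dual instead of singular for number.

A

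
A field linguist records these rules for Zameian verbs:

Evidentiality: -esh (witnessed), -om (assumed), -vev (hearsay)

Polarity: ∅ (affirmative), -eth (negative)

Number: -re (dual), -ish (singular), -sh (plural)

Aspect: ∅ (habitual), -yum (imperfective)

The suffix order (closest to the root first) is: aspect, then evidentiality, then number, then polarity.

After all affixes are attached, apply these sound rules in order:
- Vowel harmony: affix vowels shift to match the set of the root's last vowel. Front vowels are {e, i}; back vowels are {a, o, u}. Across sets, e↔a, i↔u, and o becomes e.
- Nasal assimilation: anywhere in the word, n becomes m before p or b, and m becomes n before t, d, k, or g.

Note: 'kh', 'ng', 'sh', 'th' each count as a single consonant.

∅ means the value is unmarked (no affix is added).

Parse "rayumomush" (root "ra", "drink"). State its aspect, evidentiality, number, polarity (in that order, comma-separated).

Segment: ra-yum-om-ish.
aspect: -yum → imperfective.
evidentiality: -om → assumed.
number: -ish → singular.
polarity: ∅ → affirmative.

imperfective, assumed, singular, affirmative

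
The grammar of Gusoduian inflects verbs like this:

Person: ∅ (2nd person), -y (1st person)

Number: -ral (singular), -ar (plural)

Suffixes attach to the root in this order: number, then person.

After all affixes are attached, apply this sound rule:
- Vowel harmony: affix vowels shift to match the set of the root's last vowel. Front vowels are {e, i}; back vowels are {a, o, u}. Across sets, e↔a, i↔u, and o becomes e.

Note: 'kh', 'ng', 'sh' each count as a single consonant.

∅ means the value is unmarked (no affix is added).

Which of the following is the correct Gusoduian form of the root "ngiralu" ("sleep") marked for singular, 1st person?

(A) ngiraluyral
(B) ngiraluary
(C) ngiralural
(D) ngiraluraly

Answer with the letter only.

D

Attach number singular -ral → ngiralural.
Attach person 1st person -y → ngiraluraly.
Vowel harmony: no change.
So the correct form is ngiraluraly, option (D).
(C) ngiralural is wrong: it uses 2nd person instead of 1st person for person.
(A) ngiraluyral is wrong: it has the affixes in the wrong order.
(B) ngiraluary is wrong: it uses plural instead of singular for number.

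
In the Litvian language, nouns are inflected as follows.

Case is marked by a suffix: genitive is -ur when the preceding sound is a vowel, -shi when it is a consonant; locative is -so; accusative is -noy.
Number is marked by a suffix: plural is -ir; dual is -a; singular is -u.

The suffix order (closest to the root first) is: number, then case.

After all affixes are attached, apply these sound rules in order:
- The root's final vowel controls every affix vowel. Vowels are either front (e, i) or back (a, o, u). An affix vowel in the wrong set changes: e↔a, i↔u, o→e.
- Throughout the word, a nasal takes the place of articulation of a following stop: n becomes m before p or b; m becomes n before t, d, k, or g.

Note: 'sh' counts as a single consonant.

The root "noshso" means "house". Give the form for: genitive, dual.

noshsoaur

Attach number dual -a → noshsoa.
Attach case genitive -ur (after vowel 'a') → noshsoaur.
Vowel harmony: no change.
Nasal assimilation: no change.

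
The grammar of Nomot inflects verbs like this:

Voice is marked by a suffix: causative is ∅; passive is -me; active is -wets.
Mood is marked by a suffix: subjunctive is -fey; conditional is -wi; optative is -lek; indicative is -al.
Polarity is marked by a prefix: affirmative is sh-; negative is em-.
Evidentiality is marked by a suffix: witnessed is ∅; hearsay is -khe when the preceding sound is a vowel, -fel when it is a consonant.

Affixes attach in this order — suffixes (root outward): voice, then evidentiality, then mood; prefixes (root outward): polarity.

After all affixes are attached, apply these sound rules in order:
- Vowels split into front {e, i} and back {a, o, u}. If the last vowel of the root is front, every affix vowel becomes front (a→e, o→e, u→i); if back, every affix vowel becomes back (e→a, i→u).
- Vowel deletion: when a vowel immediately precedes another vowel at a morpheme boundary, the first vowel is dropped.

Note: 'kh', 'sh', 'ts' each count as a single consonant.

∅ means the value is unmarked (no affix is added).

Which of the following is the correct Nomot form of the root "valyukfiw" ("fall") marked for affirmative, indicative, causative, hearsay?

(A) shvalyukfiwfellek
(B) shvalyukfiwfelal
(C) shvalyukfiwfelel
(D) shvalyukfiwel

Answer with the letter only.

C

voice = causative: zero marking, form stays valyukfiw.
Attach evidentiality hearsay -fel (after consonant 'w') → valyukfiwfel.
Attach mood indicative -al → valyukfiwfelal.
Attach polarity affirmative sh- → shvalyukfiwfelal.
Apply vowel harmony: shvalyukfiwfelal → shvalyukfiwfelel.
Vowel deletion: no change.
So the correct form is shvalyukfiwfelel, option (C).
(D) shvalyukfiwel is wrong: it uses witnessed instead of hearsay for evidentiality.
(B) shvalyukfiwfelal is wrong: it fails to apply the sound rule(s).
(A) shvalyukfiwfellek is wrong: it uses optative instead of indicative for mood.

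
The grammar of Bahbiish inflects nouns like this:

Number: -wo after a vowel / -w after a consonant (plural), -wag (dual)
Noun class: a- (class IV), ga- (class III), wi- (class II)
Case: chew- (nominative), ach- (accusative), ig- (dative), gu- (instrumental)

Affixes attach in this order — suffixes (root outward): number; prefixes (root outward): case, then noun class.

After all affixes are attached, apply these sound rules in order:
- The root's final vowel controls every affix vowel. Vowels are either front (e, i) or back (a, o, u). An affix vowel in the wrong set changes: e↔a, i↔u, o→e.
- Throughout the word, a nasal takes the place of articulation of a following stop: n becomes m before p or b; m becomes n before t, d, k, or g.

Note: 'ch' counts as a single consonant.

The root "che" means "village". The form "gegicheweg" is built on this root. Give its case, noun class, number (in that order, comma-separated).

instrumental, class III, dual

Segment: ga-gu-che-wag.
case: gu- → instrumental.
noun class: ga- → class III.
number: -wag → dual.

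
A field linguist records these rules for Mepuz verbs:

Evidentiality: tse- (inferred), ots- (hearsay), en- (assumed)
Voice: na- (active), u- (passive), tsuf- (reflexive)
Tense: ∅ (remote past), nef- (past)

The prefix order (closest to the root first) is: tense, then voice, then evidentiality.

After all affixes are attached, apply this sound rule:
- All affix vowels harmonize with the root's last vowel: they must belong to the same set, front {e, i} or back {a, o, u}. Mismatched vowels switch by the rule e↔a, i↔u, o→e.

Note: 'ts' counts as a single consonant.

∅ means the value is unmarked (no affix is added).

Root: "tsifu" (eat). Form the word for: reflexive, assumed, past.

antsufnaftsifu

Attach tense past nef- → neftsifu.
Attach voice reflexive tsuf- → tsufneftsifu.
Attach evidentiality assumed en- → entsufneftsifu.
Apply vowel harmony: entsufneftsifu → antsufnaftsifu.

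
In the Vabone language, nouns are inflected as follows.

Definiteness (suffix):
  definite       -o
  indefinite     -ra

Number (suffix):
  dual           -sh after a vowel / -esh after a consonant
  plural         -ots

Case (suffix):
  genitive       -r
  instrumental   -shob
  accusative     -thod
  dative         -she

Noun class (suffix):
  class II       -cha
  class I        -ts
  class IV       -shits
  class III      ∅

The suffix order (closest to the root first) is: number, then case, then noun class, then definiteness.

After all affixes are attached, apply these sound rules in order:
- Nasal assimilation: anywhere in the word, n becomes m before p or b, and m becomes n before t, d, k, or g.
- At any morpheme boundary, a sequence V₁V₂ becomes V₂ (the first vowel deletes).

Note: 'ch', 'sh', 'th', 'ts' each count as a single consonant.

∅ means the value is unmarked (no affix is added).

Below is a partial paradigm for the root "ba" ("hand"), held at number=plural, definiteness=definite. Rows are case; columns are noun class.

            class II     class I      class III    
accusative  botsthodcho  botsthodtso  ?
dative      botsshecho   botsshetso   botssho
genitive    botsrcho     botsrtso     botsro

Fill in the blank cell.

Attach number plural -ots → baots.
Attach case accusative -thod → baotsthod.
noun class = class III: zero marking, form stays baotsthod.
Attach definiteness definite -o → baotsthodo.
Nasal assimilation: no change.
Apply vowel deletion: baotsthodo → botsthodo.

botsthodo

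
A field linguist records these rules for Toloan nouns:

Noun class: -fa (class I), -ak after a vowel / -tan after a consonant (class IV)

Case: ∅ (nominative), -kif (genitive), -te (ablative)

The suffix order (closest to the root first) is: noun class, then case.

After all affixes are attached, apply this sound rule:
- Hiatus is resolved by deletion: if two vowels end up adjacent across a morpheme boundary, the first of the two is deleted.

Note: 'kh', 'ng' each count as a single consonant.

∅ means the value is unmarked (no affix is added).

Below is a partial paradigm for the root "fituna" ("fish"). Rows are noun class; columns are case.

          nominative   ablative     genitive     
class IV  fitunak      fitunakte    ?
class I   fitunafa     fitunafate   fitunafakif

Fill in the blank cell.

Attach noun class class IV -ak (after vowel 'a') → fitunaak.
Attach case genitive -kif → fitunaakkif.
Apply vowel deletion: fitunaakkif → fitunakkif.

fitunakkif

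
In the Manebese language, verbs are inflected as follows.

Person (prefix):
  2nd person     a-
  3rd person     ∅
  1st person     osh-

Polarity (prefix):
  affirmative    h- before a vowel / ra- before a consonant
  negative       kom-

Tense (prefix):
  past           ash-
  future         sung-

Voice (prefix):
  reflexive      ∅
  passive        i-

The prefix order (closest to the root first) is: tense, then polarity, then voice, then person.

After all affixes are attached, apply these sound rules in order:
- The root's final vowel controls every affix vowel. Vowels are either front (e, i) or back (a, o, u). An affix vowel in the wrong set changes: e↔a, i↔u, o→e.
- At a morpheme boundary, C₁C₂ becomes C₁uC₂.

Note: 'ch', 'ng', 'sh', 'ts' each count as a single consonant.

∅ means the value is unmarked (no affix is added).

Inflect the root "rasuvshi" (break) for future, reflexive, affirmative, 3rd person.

Attach tense future sung- → sungrasuvshi.
Attach polarity affirmative ra- (before consonant 's') → rasungrasuvshi.
voice = reflexive: zero marking, form stays rasungrasuvshi.
person = 3rd person: zero marking, form stays rasungrasuvshi.
Apply vowel harmony: rasungrasuvshi → resingrasuvshi.
Apply epenthesis: resingrasuvshi → resingurasuvshi.

resingurasuvshi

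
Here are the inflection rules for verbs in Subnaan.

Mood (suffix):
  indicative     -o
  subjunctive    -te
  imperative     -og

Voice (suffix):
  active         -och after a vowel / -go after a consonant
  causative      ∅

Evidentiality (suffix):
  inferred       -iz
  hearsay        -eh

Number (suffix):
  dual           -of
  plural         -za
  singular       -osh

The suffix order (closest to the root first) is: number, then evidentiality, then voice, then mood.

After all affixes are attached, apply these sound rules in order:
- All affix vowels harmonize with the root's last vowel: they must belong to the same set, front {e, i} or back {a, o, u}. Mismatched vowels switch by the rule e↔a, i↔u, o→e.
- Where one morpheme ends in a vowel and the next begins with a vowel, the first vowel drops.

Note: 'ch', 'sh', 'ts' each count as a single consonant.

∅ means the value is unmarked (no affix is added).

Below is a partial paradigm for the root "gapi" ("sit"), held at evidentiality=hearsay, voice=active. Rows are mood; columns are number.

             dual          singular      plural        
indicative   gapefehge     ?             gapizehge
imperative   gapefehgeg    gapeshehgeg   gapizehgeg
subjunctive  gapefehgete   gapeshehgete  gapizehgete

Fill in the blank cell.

gapeshehge

Attach number singular -osh → gapiosh.
Attach evidentiality hearsay -eh → gapiosheh.
Attach voice active -go (after consonant 'h') → gapioshehgo.
Attach mood indicative -o → gapioshehgoo.
Apply vowel harmony: gapioshehgoo → gapieshehgee.
Apply vowel deletion: gapieshehgee → gapeshehge.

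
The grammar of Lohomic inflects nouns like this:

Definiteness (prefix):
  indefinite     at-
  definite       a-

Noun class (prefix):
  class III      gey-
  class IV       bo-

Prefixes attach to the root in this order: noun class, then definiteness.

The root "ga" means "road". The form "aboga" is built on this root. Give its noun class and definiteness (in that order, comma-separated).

class IV, definite

Segment: a-bo-ga.
noun class: bo- → class IV.
definiteness: a- → definite.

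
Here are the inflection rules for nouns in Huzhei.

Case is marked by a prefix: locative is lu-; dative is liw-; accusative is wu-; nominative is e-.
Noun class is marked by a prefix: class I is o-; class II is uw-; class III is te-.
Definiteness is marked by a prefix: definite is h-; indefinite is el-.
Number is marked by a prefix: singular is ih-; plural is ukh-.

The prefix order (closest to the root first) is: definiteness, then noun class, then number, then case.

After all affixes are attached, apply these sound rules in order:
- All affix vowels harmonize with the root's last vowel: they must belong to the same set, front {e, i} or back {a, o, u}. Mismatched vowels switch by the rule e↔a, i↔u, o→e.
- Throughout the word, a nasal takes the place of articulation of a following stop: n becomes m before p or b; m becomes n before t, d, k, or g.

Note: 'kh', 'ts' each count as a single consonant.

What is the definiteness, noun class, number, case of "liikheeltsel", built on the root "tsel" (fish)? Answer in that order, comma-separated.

indefinite, class I, plural, locative

Segment: lu-ukh-o-el-tsel.
definiteness: el- → indefinite.
noun class: o- → class I.
number: ukh- → plural.
case: lu- → locative.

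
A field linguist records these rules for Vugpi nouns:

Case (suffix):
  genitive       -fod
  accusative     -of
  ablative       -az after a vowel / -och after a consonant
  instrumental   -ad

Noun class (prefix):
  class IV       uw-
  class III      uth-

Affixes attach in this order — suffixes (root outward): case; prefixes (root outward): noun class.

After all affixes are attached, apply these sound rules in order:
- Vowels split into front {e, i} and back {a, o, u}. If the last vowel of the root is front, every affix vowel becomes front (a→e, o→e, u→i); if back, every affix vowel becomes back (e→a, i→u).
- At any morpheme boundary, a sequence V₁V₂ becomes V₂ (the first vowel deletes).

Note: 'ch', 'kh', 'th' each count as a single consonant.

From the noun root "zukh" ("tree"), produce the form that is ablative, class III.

Attach noun class class III uth- → uthzukh.
Attach case ablative -och (after consonant 'kh') → uthzukhoch.
Vowel harmony: no change.
Vowel deletion: no change.

uthzukhoch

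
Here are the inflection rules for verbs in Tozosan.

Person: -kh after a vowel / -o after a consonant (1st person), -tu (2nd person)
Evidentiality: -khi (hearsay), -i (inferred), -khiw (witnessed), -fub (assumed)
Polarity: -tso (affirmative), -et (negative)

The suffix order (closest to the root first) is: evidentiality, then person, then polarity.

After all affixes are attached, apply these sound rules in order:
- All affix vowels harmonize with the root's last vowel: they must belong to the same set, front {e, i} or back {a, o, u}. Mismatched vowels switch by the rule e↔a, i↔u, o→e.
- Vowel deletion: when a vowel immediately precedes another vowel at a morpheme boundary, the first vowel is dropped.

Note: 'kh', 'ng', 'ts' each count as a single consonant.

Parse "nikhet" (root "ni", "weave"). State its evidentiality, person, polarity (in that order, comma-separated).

inferred, 1st person, negative

Segment: ni-i-kh-et.
evidentiality: -i → inferred.
person: -kh/o → 1st person.
polarity: -et → negative.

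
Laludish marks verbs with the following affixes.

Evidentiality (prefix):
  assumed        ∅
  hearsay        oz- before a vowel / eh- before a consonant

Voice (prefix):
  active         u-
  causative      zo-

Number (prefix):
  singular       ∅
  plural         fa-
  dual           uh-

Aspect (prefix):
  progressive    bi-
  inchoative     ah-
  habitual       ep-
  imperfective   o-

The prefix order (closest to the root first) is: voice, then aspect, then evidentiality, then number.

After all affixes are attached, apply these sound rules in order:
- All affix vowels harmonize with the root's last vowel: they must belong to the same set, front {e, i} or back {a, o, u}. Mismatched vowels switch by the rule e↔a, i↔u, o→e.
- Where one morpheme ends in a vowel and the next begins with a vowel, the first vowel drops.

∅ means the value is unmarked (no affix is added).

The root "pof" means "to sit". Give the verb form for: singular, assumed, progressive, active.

bupof

Attach voice active u- → upof.
Attach aspect progressive bi- → biupof.
evidentiality = assumed: zero marking, form stays biupof.
number = singular: zero marking, form stays biupof.
Apply vowel harmony: biupof → buupof.
Apply vowel deletion: buupof → bupof.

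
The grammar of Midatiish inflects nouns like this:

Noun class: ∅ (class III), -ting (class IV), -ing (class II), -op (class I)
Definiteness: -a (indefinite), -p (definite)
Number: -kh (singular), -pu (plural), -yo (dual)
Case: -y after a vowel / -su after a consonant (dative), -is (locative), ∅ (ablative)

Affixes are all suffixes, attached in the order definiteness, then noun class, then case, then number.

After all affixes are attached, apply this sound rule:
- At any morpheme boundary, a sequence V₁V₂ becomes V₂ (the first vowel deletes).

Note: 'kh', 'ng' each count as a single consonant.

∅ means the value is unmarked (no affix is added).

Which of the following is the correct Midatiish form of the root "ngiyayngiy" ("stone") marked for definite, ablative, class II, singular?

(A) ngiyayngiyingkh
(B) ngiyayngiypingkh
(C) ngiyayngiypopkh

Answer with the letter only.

Attach definiteness definite -p → ngiyayngiyp.
Attach noun class class II -ing → ngiyayngiyping.
case = ablative: zero marking, form stays ngiyayngiyping.
Attach number singular -kh → ngiyayngiypingkh.
Vowel deletion: no change.
So the correct form is ngiyayngiypingkh, option (B).
(A) ngiyayngiyingkh is wrong: it uses indefinite instead of definite for definiteness.
(C) ngiyayngiypopkh is wrong: it uses class I instead of class II for noun class.

B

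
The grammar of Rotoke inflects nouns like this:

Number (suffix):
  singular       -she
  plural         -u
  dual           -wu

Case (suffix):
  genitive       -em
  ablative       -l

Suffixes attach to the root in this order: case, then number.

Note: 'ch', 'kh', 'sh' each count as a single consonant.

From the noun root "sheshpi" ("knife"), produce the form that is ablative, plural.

Attach case ablative -l → sheshpil.
Attach number plural -u → sheshpilu.

sheshpilu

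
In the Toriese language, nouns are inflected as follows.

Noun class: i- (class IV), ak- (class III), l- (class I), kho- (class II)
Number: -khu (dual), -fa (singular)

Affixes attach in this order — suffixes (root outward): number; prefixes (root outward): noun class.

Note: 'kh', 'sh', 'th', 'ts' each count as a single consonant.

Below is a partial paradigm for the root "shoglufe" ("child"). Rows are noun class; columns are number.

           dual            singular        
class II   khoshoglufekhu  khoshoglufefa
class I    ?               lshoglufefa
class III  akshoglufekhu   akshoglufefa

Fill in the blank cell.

lshoglufekhu

Attach number dual -khu → shoglufekhu.
Attach noun class class I l- → lshoglufekhu.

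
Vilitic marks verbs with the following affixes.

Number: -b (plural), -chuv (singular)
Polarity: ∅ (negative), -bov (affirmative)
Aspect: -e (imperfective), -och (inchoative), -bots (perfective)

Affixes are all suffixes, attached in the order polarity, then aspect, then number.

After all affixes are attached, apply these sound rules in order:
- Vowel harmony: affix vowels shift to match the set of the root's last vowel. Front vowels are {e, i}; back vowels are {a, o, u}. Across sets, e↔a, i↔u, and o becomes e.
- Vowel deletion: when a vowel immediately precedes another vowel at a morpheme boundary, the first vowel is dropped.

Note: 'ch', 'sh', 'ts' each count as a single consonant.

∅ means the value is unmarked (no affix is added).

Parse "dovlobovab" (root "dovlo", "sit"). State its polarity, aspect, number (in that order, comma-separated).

affirmative, imperfective, plural

Segment: dovlo-bov-e-b.
polarity: -bov → affirmative.
aspect: -e → imperfective.
number: -b → plural.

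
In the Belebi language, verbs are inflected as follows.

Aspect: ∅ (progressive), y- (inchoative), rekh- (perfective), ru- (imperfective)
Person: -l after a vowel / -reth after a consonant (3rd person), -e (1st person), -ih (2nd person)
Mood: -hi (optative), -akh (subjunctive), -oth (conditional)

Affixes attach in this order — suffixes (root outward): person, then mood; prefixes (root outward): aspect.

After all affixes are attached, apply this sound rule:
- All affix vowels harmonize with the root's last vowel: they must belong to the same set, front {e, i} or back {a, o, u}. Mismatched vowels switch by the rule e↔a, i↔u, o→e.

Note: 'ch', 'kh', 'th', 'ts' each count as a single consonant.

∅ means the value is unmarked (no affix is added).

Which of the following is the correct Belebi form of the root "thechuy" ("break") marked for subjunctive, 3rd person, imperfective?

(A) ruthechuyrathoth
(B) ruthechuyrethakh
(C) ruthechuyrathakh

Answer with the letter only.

C

Attach person 3rd person -reth (after consonant 'y') → thechuyreth.
Attach aspect imperfective ru- → ruthechuyreth.
Attach mood subjunctive -akh → ruthechuyrethakh.
Apply vowel harmony: ruthechuyrethakh → ruthechuyrathakh.
So the correct form is ruthechuyrathakh, option (C).
(A) ruthechuyrathoth is wrong: it uses conditional instead of subjunctive for mood.
(B) ruthechuyrethakh is wrong: it fails to apply the sound rule(s).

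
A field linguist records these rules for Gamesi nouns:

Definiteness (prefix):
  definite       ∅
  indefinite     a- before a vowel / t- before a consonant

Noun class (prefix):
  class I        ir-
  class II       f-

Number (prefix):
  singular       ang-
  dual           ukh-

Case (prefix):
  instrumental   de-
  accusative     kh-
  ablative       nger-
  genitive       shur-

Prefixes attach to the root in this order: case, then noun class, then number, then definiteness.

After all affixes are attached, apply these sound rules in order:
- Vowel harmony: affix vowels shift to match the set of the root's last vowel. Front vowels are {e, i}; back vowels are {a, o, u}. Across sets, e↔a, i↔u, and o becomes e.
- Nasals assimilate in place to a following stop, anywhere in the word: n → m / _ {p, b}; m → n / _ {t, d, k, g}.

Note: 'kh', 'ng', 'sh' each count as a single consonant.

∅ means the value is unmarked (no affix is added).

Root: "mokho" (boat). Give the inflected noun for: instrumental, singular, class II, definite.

Attach case instrumental de- → demokho.
Attach noun class class II f- → fdemokho.
Attach number singular ang- → angfdemokho.
definiteness = definite: zero marking, form stays angfdemokho.
Apply vowel harmony: angfdemokho → angfdamokho.
Nasal assimilation: no change.

angfdamokho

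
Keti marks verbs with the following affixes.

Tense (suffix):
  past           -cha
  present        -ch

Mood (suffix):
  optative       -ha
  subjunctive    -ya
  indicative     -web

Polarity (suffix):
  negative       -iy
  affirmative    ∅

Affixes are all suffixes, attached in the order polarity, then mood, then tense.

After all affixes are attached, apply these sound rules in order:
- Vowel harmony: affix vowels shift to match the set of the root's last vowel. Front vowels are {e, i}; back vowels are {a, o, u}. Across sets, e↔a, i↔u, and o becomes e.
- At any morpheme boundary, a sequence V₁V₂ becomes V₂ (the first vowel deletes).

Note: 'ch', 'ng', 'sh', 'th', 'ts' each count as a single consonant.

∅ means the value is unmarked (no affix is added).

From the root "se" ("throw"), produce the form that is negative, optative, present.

siyhech

Attach polarity negative -iy → seiy.
Attach mood optative -ha → seiyha.
Attach tense present -ch → seiyhach.
Apply vowel harmony: seiyhach → seiyhech.
Apply vowel deletion: seiyhech → siyhech.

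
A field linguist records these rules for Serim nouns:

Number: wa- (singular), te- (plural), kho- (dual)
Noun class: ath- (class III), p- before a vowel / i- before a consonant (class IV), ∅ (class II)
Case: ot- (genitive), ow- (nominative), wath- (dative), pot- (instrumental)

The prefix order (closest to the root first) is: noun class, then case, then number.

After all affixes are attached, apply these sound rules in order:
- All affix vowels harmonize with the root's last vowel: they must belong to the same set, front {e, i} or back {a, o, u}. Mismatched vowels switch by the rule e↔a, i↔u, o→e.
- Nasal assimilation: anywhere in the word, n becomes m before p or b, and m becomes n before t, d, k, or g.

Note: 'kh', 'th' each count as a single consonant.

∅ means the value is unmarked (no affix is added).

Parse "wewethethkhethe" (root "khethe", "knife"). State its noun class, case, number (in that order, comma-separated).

class III, dative, singular

Segment: wa-wath-ath-khethe.
noun class: ath- → class III.
case: wath- → dative.
number: wa- → singular.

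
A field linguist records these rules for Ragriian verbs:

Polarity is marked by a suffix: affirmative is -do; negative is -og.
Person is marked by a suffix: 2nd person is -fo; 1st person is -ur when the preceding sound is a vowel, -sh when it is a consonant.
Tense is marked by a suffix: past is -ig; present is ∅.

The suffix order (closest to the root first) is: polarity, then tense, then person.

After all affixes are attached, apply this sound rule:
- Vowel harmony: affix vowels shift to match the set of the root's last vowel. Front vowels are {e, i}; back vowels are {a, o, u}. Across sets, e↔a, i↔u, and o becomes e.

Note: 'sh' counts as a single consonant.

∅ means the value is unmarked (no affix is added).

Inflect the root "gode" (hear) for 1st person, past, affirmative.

godedeigsh

Attach polarity affirmative -do → godedo.
Attach tense past -ig → godedoig.
Attach person 1st person -sh (after consonant 'g') → godedoigsh.
Apply vowel harmony: godedoigsh → godedeigsh.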